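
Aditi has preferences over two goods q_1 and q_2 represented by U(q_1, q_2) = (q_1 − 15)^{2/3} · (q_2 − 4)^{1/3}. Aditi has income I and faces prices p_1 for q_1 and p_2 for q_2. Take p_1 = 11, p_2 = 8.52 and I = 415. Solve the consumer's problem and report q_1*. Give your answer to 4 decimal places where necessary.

MRS = 2·(q_2−4)/(q_1−15). Tangency with p_1/p_2 gives q_2−4 = (1/2)·(p_1/p_2)·(q_1−15).
Substituting into the budget: q_1* = 15 + 2/3·(I − 15·p_1 − 4·p_2)/p_1, and q_2* = 4 + 1/3·(…)/p_2.
Discretionary income = 415 − 15·11 − 4·8.52 = 215.92; q_1* = 15 + 2/3·215.92/11 = 28.0861.

q_1* = 28.0861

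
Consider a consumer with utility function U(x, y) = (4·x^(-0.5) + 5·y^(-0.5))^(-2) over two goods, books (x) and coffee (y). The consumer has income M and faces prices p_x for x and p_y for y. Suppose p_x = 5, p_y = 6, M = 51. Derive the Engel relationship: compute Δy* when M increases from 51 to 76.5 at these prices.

MU_x ∝ 4·x^(-1.5), MU_y ∝ 5·y^(-1.5), so MRS = (4/5)·(y/x)^(1.5) = p_x/p_y.
Hence y/x = ((5/4)·p_x/p_y)^(1/(1.5)), i.e. raised to the 2/3 power.
Substitute y = (y/x)·x into the budget: x* = M/(p_x + p_y·(y/x)).
Numerically y/x = 1.027588, so x* = 51/(5 + 6·1.027588) = 4.5676 and y* = 1.027588·4.5676 = 4.6936.
At M' = 76.5: y* = 7.0405. Change: 7.0405 − 4.6936 = 2.3468.

Δy* = 2.3468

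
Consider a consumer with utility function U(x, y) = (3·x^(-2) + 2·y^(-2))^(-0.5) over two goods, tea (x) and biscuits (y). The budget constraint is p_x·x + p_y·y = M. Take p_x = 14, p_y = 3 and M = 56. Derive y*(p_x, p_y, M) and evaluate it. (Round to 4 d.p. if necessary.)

MU_x ∝ 3·x^(-3), MU_y ∝ 2·y^(-3), so MRS = (3/2)·(y/x)^(3) = p_x/p_y.
Hence y/x = ((2/3)·p_x/p_y)^(1/(3)), i.e. raised to the 1/3 power.
With the ratio pinned down, the budget gives x* = M/(p_x + p_y·(y/x)) and y* = (y/x)·x*.
Numerically y/x = 1.45984, so x* = 56/(14 + 3·1.45984) = 3.0469 and y* = 1.45984·3.0469 = 4.4479.

y* = 4.4479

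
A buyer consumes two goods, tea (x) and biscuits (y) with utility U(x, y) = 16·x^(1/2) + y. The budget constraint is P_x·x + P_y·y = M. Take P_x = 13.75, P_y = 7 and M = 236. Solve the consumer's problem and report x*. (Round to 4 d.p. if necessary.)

x* = 16.5871

Solve: √x = 8·P_y/P_x, so x*(P_x,P_y) = (8·P_y/P_x)², and y* = (M − P_x·x*)/P_y.
Plugging in: x* = (8·7/13.75)² = 16.5871.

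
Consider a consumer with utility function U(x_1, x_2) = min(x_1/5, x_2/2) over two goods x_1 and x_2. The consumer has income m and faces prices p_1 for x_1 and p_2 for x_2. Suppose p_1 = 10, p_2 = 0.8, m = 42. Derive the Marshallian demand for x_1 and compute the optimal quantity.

Leontief preferences: the optimum is at the kink where x_1/5 = x_2/2, i.e. x_2 = (2/5)·x_1.
Budget: p_1·x_1 + p_2·(2/5)·x_1 = m, so (5·p_1 + 2·p_2)·x_1 = 5·m.
Demand: x_1*(p_1,p_2,m) = 5·m/(5·p_1 + 2·p_2), x_2* = 2·m/(5·p_1 + 2·p_2).
Here 5·10 + 2·0.8 = 51.6, giving x_1* = 4.0698.

x_1* = 4.0698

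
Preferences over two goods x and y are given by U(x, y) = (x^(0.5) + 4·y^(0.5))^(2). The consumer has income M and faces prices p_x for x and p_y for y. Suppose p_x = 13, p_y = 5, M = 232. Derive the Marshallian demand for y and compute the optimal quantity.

y* = 45.3108

From the CES first-order condition, (1/4)·(y/x)^(0.5) = p_x/p_y.
Hence y/x = (4·p_x/p_y)^(1/(0.5)), i.e. raised to the 2 power.
With the ratio pinned down, the budget gives x* = M/(p_x + p_y·(y/x)) and y* = (y/x)·x*.
Numerically y/x = 108.16, so x* = 232/(13 + 5·108.16) = 0.4189 and y* = 108.16·0.4189 = 45.3108.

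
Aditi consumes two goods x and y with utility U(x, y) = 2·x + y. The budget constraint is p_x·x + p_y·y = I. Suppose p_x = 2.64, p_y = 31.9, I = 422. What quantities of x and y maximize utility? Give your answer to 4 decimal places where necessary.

Linear utility — the consumer picks whichever good has higher MU/price: 2/2.64 = 0.7576 vs 1/31.9 = 0.0313.
x gives more utility per dollar, so spend all income on x: x* = I/p_x, y* = 0.
Numerically: x* = 159.8485, y* = 0.

x* = 159.8485, y* = 0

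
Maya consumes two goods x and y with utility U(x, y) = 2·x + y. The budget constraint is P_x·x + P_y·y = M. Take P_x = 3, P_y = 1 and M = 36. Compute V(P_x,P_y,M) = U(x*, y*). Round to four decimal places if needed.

Perfect substitutes: compare marginal utility per dollar. 2/P_x vs 1/P_y → 0.6667 vs 1.
y gives more utility per dollar, so spend all income on y: y* = M/P_y, x* = 0.
Numerically: x* = 0, y* = 36.
Utility at the optimum: U(0, 36) = 36.

V = 36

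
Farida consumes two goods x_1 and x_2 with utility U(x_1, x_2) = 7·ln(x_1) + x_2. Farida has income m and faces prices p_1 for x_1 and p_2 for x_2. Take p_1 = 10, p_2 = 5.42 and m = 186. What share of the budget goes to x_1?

Set MRS = p_1/p_2: (7/x_1)/1 = p_1/p_2.
So x_1*(p_1,p_2) = 7·p_2/p_1, independent of income; and x_2* = (m − 7·p_2)/p_2.
At the given prices: x_1* = 7·5.42/10 = 3.794, and x_2* = 27.3173.
Expenditure on x_1: 10·3.794 = 37.94; share = 0.204.

share on x_1 = 0.204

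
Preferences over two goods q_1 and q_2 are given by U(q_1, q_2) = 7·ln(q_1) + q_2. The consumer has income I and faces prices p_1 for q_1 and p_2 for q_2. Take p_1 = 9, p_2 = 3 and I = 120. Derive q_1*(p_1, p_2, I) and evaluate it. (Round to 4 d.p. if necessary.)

q_1* = 2.3333

MU_q_1 = 7/q_1, MU_q_2 = 1. Tangency: 7/q_1 = p_1/p_2.
So q_1*(p_1,p_2) = 7·p_2/p_1, independent of income; and q_2* = (I − 7·p_2)/p_2.
At the given prices: q_1* = 7·3/9 = 2.3333.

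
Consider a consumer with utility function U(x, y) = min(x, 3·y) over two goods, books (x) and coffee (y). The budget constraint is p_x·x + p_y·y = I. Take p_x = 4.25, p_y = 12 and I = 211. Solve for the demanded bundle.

With perfect complements, no substitution: consume in ratio x:y = 3:1.
Budget: p_x·x + p_y·(1/3)·x = I, so (3·p_x + p_y)·x = 3·I.
Demand: x*(p_x,p_y,I) = 3·I/(3·p_x + p_y), y* = I/(3·p_x + p_y).
Here 3·4.25 + 12 = 24.75, giving x* = 25.5758 and y* = 8.5253.

x* = 25.5758, y* = 8.5253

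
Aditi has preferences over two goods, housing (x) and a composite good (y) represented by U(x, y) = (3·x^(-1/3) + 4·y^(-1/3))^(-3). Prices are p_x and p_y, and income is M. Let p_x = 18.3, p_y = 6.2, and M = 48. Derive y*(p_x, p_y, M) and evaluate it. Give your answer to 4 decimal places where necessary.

y* = 3.7649

Numerically y/x = 2.794143, so x* = 48/(18.3 + 6.2·2.794143) = 1.3474 and y* = 2.794143·1.3474 = 3.7649.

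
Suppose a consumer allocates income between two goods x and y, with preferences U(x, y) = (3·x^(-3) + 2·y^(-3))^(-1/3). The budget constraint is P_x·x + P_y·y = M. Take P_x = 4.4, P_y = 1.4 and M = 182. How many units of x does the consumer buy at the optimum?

x* = 29.9127

From the CES first-order condition, (3/2)·(y/x)^(4) = P_x/P_y.
Hence y/x = ((2/3)·P_x/P_y)^(1/(4)), i.e. raised to the 0.25 power.
Substitute y = (y/x)·x into the budget: x* = M/(P_x + P_y·(y/x)).
Numerically y/x = 1.203118, so x* = 182/(4.4 + 1.4·1.203118) = 29.9127.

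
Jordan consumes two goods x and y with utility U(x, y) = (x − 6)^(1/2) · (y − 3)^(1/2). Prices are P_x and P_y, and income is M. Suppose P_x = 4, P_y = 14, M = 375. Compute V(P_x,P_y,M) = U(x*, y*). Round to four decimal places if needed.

V = 20.6459

This is Cobb-Douglas in (x−6, y−3): tangency gives 0.5·P_y·(y−3) = 0.5·P_x·(x−6).
Substituting into the budget: x* = 6 + 0.5·(M − 6·P_x − 3·P_y)/P_x, and y* = 3 + 0.5·(…)/P_y.
Discretionary income = 375 − 6·4 − 3·14 = 309; x* = 6 + 0.5·309/4 = 44.625; y* = 3 + 0.5·309/14 = 14.0357.
Utility at the optimum: U(44.625, 14.0357) = 20.6459.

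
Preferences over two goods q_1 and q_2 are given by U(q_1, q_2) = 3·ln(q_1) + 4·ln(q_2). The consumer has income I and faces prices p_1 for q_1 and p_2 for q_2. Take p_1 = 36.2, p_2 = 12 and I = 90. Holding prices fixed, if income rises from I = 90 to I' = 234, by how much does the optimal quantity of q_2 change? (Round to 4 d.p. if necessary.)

Δq_2* = 6.8571

The MRS is (3/4)·q_2/q_1. Set MRS = p_1/p_2.
So 3·p_2·q_2 = 4·p_1·q_1; combined with the budget, a share 3/7 of income goes to q_1.
Demand: q_1*(p_1,p_2,I) = 3/7·I/p_1 and q_2* = 4/7·I/p_2.
At p_1=36.2, p_2=12, I=90: q_2* = 4/7·90/12 = 4.2857.
At I' = 234: q_2* = 11.1429. Change: 11.1429 − 4.2857 = 6.8571.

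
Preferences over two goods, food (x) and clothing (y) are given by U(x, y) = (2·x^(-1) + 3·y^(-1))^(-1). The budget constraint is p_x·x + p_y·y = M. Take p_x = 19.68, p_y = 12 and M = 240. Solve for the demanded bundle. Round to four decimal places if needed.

From the CES first-order condition, (2/3)·(y/x)^(2) = p_x/p_y.
Solve for the ratio: y/x = [(3/2)·p_x/p_y]^(0.5).
Substitute y = (y/x)·x into the budget: x* = M/(p_x + p_y·(y/x)).
Numerically y/x = 1.568439, so x* = 240/(19.68 + 12·1.568439) = 6.2336 and y* = 1.568439·6.2336 = 9.777.

x* = 6.2336, y* = 9.777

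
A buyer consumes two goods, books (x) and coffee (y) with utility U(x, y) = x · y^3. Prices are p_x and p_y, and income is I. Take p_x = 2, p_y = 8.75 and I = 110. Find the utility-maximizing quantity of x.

Tangency: MRS = (1/3)·y/x = p_x/p_y.
Rearranging, p_y·y = 3·p_x·x. Substituting into the budget gives p_x·x·(1 + 3) = I.
Demand: x*(p_x,p_y,I) = 0.25·I/p_x and y* = 0.75·I/p_y.
At p_x=2, p_y=8.75, I=110: x* = 0.25·110/2 = 13.75.

x* = 13.75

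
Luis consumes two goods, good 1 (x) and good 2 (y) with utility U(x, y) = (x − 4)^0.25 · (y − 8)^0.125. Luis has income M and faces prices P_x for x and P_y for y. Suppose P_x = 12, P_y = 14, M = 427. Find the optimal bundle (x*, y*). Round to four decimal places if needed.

Let x' = x−4, y' = y−8. MRS = 2·y'/x' = P_x/P_y.
Substituting into the budget: x* = 4 + 2/3·(M − 4·P_x − 8·P_y)/P_x, and y* = 8 + 1/3·(…)/P_y.
Discretionary income = 427 − 4·12 − 8·14 = 267; x* = 4 + 2/3·267/12 = 18.8333; y* = 8 + 1/3·267/14 = 14.3571.

x* = 18.8333, y* = 14.3571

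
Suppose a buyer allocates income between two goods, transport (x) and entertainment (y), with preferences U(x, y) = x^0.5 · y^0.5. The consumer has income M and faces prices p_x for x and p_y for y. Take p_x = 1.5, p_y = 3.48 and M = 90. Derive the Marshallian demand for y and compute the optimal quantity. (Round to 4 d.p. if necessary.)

MU_x/MU_y = (0.5·y)/(0.5·x); tangency sets this equal to p_x/p_y.
So 0.5·p_y·y = 0.5·p_x·x; combined with the budget, a share 0.5 of income goes to x.
Demand: x*(p_x,p_y,M) = 0.5·M/p_x and y* = 0.5·M/p_y.
At p_x=1.5, p_y=3.48, M=90: y* = 0.5·90/3.48 = 12.931.

y* = 12.931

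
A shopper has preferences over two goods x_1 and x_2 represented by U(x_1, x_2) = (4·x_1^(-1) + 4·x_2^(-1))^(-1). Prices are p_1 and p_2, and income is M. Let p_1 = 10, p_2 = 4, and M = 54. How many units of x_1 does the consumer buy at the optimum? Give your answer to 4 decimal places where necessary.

x_1* = 3.3079

MU_x_1 ∝ 4·x_1^(-2), MU_x_2 ∝ 4·x_2^(-2), so MRS = (x_2/x_1)^(2) = p_1/p_2.
Hence x_2/x_1 = (p_1/p_2)^(1/(2)), i.e. raised to the 0.5 power.
With the ratio pinned down, the budget gives x_1* = M/(p_1 + p_2·(x_2/x_1)) and x_2* = (x_2/x_1)·x_1*.
Numerically x_2/x_1 = 1.581139, so x_1* = 54/(10 + 4·1.581139) = 3.3079.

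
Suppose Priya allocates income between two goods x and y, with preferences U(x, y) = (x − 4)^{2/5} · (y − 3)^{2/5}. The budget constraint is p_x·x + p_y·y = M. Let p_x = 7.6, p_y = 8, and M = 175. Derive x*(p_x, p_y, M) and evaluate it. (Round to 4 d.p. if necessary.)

Let x' = x−4, y' = y−3. MRS = y'/x' = p_x/p_y.
After buying the subsistence bundle (4, 3), a share 0.5 of the remaining income goes to x: x* = 4 + 0.5·(M − 4p_x − 3p_y)/p_x.
Discretionary income = 175 − 4·7.6 − 3·8 = 120.6; x* = 4 + 0.5·120.6/7.6 = 11.9342.

x* = 11.9342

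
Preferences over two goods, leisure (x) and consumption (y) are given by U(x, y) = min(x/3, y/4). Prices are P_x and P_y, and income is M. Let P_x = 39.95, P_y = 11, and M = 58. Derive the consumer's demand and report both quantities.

Demand: x*(P_x,P_y,M) = 3·M/(3·P_x + 4·P_y), y* = 4·M/(3·P_x + 4·P_y).
Here 3·39.95 + 4·11 = 163.85, giving x* = 1.0619 and y* = 1.4159.

x* = 1.0619, y* = 1.4159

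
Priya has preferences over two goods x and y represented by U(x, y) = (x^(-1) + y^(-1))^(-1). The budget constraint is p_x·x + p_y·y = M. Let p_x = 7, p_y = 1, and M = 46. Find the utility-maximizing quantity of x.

x* = 4.7689

Substitute y = (y/x)·x into the budget: x* = M/(p_x + p_y·(y/x)).
Numerically y/x = 2.645751, so x* = 46/(7 + 1·2.645751) = 4.7689.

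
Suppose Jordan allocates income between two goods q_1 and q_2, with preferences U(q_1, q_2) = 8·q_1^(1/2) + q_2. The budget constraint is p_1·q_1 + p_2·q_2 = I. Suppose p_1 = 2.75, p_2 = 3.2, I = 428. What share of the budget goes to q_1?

share on q_1 = 0.1392

Utility is quasi-linear in q_2; the FOC for q_1 is 4/√q_1 = p_1/p_2.
Thus q_1* = (4·p_2/p_1)² — independent of I — with the rest of income spent on q_2.
Plugging in: q_1* = (4·3.2/2.75)² = 21.6648, q_2* = 115.1318.
Expenditure on q_1: 2.75·21.6648 = 59.5782; share = 0.1392.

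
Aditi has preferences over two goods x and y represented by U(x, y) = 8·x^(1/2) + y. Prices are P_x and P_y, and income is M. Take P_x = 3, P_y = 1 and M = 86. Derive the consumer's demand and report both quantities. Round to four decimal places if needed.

x* = 1.7778, y* = 80.6667

MU_x = 4/√x, MU_y = 1. Tangency: 4/√x = P_x/P_y.
Thus x* = (4·P_y/P_x)² — independent of M — with the rest of income spent on y.
Plugging in: x* = (4·1/3)² = 1.7778, y* = 80.6667.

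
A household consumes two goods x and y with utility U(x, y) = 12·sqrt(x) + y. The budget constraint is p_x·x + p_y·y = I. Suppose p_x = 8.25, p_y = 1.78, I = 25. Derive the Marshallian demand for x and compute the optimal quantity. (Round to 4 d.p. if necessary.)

Set MRS = p_x/p_y: 6·x^(−1/2) = p_x/p_y.
Solve: √x = 6·p_y/p_x, so x*(p_x,p_y) = (6·p_y/p_x)², and y* = (I − p_x·x*)/p_y.
Plugging in: x* = (6·1.78/8.25)² = 1.6758.

x* = 1.6758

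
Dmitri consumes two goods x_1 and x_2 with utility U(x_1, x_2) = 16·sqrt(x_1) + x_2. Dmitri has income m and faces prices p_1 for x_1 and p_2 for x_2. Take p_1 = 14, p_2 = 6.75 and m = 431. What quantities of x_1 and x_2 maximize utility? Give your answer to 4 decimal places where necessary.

Utility is quasi-linear in x_2; the FOC for x_1 is 8/√x_1 = p_1/p_2.
Solve: √x_1 = 8·p_2/p_1, so x_1*(p_1,p_2) = (8·p_2/p_1)², and x_2* = (m − p_1·x_1*)/p_2.
Plugging in: x_1* = (8·6.75/14)² = 14.8776, x_2* = 32.9947.

x_1* = 14.8776, x_2* = 32.9947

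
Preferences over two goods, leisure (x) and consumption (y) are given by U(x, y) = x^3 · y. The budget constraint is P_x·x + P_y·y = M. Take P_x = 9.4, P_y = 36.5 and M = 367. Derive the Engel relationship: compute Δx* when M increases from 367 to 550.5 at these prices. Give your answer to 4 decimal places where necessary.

Δx* = 14.641

MU_x/MU_y = (3·y)/(x); tangency sets this equal to P_x/P_y.
Rearranging, P_y·y = (1/3)·P_x·x. Substituting into the budget gives P_x·x·(1 + (1/3)) = M.
Demand: x*(P_x,P_y,M) = 0.75·M/P_x and y* = 0.25·M/P_y.
At P_x=9.4, P_y=36.5, M=367: x* = 0.75·367/9.4 = 29.2819.
At M' = 550.5: x* = 43.9229. Change: 43.9229 − 29.2819 = 14.641.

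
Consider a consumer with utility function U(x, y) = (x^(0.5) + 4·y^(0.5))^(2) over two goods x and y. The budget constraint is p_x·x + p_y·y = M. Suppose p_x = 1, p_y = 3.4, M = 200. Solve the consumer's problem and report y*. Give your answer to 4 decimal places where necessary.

Numerically y/x = 1.384083, so x* = 200/(1 + 3.4·1.384083) = 35.0515 and y* = 1.384083·35.0515 = 48.5143.

y* = 48.5143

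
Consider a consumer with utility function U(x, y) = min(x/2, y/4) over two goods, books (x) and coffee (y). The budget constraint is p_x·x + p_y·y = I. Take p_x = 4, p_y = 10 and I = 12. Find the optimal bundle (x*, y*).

With perfect complements, no substitution: consume in ratio x:y = 2:4.
Budget: p_x·x + p_y·2·x = I, so (2·p_x + 4·p_y)·x = 2·I.
Demand: x*(p_x,p_y,I) = 2·I/(2·p_x + 4·p_y), y* = 4·I/(2·p_x + 4·p_y).
Here 2·4 + 4·10 = 48, giving x* = 0.5 and y* = 1.

x* = 0.5, y* = 1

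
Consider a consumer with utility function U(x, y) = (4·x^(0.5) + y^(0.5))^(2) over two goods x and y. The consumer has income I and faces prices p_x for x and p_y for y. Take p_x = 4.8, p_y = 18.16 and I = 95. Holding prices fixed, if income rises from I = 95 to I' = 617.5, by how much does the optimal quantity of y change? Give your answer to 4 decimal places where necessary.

MU_x ∝ 4·x^(-0.5), MU_y ∝ y^(-0.5), so MRS = 4·(y/x)^(0.5) = p_x/p_y.
Solve for the ratio: y/x = [(1/4)·p_x/p_y]^(2).
Substitute y = (y/x)·x into the budget: x* = I/(p_x + p_y·(y/x)).
Numerically y/x = 0.004366, so x* = 95/(4.8 + 18.16·0.004366) = 19.47 and y* = 0.004366·19.47 = 0.085.
At I' = 617.5: y* = 0.5526. Change: 0.5526 − 0.085 = 0.4676.

Δy* = 0.4676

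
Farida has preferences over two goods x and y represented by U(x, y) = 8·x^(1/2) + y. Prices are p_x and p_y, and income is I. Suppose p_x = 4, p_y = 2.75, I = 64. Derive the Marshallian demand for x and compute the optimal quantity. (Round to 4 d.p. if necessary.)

x* = 7.5625

Set MRS = p_x/p_y: 4·x^(−1/2) = p_x/p_y.
Solve: √x = 4·p_y/p_x, so x*(p_x,p_y) = (4·p_y/p_x)², and y* = (I − p_x·x*)/p_y.
Plugging in: x* = (4·2.75/4)² = 7.5625.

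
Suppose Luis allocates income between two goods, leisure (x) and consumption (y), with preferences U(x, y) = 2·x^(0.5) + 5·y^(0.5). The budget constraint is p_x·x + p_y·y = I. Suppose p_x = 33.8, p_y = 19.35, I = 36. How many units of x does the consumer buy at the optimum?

MRS = MU_x/MU_y = (2/5)·(y/x)^(0.5). Set equal to p_x/p_y.
Hence y/x = ((5/2)·p_x/p_y)^(1/(0.5)), i.e. raised to the 2 power.
With the ratio pinned down, the budget gives x* = I/(p_x + p_y·(y/x)) and y* = (y/x)·x*.
Numerically y/x = 19.070035, so x* = 36/(33.8 + 19.35·19.070035) = 0.0894.

x* = 0.0894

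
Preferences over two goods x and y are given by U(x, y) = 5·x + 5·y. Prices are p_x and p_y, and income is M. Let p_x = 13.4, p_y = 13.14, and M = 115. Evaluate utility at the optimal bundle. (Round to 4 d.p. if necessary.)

Perfect substitutes: compare marginal utility per dollar. 5/p_x vs 5/p_y → 0.3731 vs 0.3805.
y gives more utility per dollar, so spend all income on y: y* = M/p_y, x* = 0.
Numerically: x* = 0, y* = 8.7519.
Utility at the optimum: U(0, 8.7519) = 43.7595.

V = 43.7595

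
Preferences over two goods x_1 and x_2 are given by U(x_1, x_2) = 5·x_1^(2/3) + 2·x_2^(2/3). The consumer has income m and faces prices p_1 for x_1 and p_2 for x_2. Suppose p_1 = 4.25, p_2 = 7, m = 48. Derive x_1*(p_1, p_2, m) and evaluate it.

x_1* = 11.0338

From the CES first-order condition, (5/2)·(x_2/x_1)^(1/3) = p_1/p_2.
Solve for the ratio: x_2/x_1 = [(2/5)·p_1/p_2]^(3).
Substitute x_2 = (x_2/x_1)·x_1 into the budget: x_1* = m/(p_1 + p_2·(x_2/x_1)).
Numerically x_2/x_1 = 0.014324, so x_1* = 48/(4.25 + 7·0.014324) = 11.0338.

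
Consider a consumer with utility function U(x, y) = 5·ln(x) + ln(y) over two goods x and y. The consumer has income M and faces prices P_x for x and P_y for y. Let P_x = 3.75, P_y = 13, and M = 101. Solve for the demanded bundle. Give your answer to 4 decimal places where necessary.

x* = 22.4444, y* = 1.2949

At P_x=3.75, P_y=13, M=101: x* = 5/6·101/3.75 = 22.4444, y* = 1.2949.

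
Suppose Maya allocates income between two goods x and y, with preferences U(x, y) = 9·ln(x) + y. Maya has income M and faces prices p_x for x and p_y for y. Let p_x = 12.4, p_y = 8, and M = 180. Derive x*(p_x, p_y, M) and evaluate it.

MU_x = 9/x, MU_y = 1. Tangency: 9/x = p_x/p_y.
So x*(p_x,p_y) = 9·p_y/p_x, independent of income; and y* = (M − 9·p_y)/p_y.
At the given prices: x* = 9·8/12.4 = 5.8065.

x* = 5.8065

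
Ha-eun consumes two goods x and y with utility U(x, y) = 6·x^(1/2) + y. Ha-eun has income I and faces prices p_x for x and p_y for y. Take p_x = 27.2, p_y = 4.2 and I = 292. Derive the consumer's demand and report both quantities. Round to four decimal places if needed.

x* = 0.2146, y* = 68.1341

MU_x = 3/√x, MU_y = 1. Tangency: 3/√x = p_x/p_y.
Thus x* = (3·p_y/p_x)² — independent of I — with the rest of income spent on y.
Plugging in: x* = (3·4.2/27.2)² = 0.2146, y* = 68.1341.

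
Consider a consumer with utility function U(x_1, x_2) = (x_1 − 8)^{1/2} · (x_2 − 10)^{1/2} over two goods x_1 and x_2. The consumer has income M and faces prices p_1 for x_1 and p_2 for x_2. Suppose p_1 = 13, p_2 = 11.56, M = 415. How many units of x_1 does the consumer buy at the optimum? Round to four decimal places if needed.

x_1* = 15.5154

After buying the subsistence bundle (8, 10), a share 0.5 of the remaining income goes to x_1: x_1* = 8 + 0.5·(M − 8p_1 − 10p_2)/p_1.
Discretionary income = 415 − 8·13 − 10·11.56 = 195.4; x_1* = 8 + 0.5·195.4/13 = 15.5154.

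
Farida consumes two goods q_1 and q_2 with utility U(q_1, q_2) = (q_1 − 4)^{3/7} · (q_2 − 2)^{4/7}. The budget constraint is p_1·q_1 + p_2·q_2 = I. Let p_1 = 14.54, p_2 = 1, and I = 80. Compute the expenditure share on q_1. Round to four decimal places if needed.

share on q_1 = 0.8333

MRS = (3/4)·(q_2−2)/(q_1−4). Tangency with p_1/p_2 gives q_2−2 = (4/3)·(p_1/p_2)·(q_1−4).
After buying the subsistence bundle (4, 2), a share 3/7 of the remaining income goes to q_1: q_1* = 4 + 3/7·(I − 4p_1 − 2p_2)/p_1.
Discretionary income = 80 − 4·14.54 − 2·1 = 19.84; q_1* = 4 + 3/7·19.84/14.54 = 4.5848; q_2* = 2 + 4/7·19.84/1 = 13.3371.
Expenditure on q_1: 14.54·4.5848 = 66.6629; share = 0.8333.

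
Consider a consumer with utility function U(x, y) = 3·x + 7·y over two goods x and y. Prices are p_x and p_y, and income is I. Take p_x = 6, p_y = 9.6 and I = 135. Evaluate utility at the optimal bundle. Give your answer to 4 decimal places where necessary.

Linear utility — the consumer picks whichever good has higher MU/price: 3/6 = 0.5 vs 7/9.6 = 0.7292.
y gives more utility per dollar, so spend all income on y: y* = I/p_y, x* = 0.
Numerically: x* = 0, y* = 14.0625.
Utility at the optimum: U(0, 14.0625) = 98.4375.

V = 98.4375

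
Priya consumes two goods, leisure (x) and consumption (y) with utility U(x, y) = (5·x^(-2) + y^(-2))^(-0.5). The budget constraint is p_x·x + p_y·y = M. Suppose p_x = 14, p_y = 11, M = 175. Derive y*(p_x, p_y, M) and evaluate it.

y* = 5.2885

MRS = MU_x/MU_y = 5·(y/x)^(3). Set equal to p_x/p_y.
Hence y/x = ((1/5)·p_x/p_y)^(1/(3)), i.e. raised to the 1/3 power.
Substitute y = (y/x)·x into the budget: x* = M/(p_x + p_y·(y/x)).
Numerically y/x = 0.633756, so x* = 175/(14 + 11·0.633756) = 8.3447 and y* = 0.633756·8.3447 = 5.2885.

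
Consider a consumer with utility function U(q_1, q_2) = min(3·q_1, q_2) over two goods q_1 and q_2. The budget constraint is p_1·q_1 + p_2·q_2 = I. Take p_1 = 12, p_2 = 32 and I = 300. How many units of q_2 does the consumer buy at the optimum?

Leontief preferences: the optimum is at the kink where q_1/1 = q_2/3, i.e. q_2 = 3·q_1.
Budget: p_1·q_1 + p_2·3·q_1 = I, so (p_1 + 3·p_2)·q_1 = I.
Demand: q_1*(p_1,p_2,I) = I/(p_1 + 3·p_2), q_2* = 3·I/(p_1 + 3·p_2).
Here 12 + 3·32 = 108, giving q_2* = 8.3333.

q_2* = 8.3333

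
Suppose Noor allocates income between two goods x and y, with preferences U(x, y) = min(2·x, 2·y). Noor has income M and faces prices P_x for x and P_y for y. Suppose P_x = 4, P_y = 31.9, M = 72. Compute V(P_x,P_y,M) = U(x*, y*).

V = 4.0111

With perfect complements, no substitution: consume in ratio x:y = 2:2.
Budget: P_x·x + P_y·x = M, so (2·P_x + 2·P_y)·x = 2·M.
Demand: x*(P_x,P_y,M) = 2·M/(2·P_x + 2·P_y), y* = 2·M/(2·P_x + 2·P_y).
Here 2·4 + 2·31.9 = 71.8, giving x* = 2.0056 and y* = 2.0056.
Utility at the optimum: U(2.0056, 2.0056) = 4.0111.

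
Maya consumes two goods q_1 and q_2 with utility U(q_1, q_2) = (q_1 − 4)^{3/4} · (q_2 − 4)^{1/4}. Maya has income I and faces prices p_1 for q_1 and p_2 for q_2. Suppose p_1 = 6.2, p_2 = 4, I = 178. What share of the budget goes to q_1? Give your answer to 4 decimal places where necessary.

share on q_1 = 0.7174

This is Cobb-Douglas in (q_1−4, q_2−4): tangency gives 0.75·p_2·(q_2−4) = 0.25·p_1·(q_1−4).
After buying the subsistence bundle (4, 4), a share 0.75 of the remaining income goes to q_1: q_1* = 4 + 0.75·(I − 4p_1 − 4p_2)/p_1.
Discretionary income = 178 − 4·6.2 − 4·4 = 137.2; q_1* = 4 + 0.75·137.2/6.2 = 20.5968; q_2* = 4 + 0.25·137.2/4 = 12.575.
Expenditure on q_1: 6.2·20.5968 = 127.7; share = 0.7174.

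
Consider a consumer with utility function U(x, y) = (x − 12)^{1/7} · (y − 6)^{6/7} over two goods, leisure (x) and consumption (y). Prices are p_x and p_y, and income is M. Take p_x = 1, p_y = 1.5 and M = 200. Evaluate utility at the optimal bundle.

Let x' = x−12, y' = y−6. MRS = (1/6)·y'/x' = p_x/p_y.
Substituting into the budget: x* = 12 + 1/7·(M − 12·p_x − 6·p_y)/p_x, and y* = 6 + 6/7·(…)/p_y.
Discretionary income = 200 − 12·1 − 6·1.5 = 179; x* = 12 + 1/7·179/1 = 37.5714; y* = 6 + 6/7·179/1.5 = 108.2857.
Utility at the optimum: U(37.5714, 108.2857) = 83.9086.

V = 83.9086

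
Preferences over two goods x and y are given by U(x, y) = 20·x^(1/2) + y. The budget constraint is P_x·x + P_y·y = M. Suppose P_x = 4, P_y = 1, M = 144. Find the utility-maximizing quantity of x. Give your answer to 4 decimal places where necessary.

x* = 6.25

Utility is quasi-linear in y; the FOC for x is 10/√x = P_x/P_y.
Thus x* = (10·P_y/P_x)² — independent of M — with the rest of income spent on y.
Plugging in: x* = (10·1/4)² = 6.25.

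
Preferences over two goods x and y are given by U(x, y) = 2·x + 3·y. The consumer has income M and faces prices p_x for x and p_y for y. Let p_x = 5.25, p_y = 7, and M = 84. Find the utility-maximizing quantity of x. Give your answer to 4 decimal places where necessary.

x* = 0

y gives more utility per dollar, so spend all income on y: y* = M/p_y, x* = 0.
Numerically: x* = 0, y* = 12.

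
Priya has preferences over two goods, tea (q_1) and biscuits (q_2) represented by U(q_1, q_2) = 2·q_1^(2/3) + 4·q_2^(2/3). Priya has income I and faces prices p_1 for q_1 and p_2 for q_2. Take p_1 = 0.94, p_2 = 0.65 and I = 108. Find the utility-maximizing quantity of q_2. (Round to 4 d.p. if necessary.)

q_2* = 156.783

From the CES first-order condition, (1/2)·(q_2/q_1)^(1/3) = p_1/p_2.
Solve for the ratio: q_2/q_1 = [2·p_1/p_2]^(3).
Substitute q_2 = (q_2/q_1)·q_1 into the budget: q_1* = I/(p_1 + p_2·(q_2/q_1)).
Numerically q_2/q_1 = 24.195437, so q_1* = 108/(0.94 + 0.65·24.195437) = 6.4799 and q_2* = 24.195437·6.4799 = 156.783.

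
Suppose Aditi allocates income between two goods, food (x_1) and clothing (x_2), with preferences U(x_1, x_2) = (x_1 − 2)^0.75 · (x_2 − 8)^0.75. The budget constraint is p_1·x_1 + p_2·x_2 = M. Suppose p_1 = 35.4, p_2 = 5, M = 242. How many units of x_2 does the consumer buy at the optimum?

Let x_1' = x_1−2, x_2' = x_2−8. MRS = x_2'/x_1' = p_1/p_2.
Substituting into the budget: x_1* = 2 + 0.5·(M − 2·p_1 − 8·p_2)/p_1, and x_2* = 8 + 0.5·(…)/p_2.
Discretionary income = 242 − 2·35.4 − 8·5 = 131.2; x_2* = 8 + 0.5·131.2/5 = 21.12.

x_2* = 21.12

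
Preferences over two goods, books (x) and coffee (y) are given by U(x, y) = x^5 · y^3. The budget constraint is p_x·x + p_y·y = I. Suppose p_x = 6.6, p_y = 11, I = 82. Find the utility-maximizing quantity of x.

x* = 7.7652

Demand: x*(p_x,p_y,I) = 0.625·I/p_x and y* = 0.375·I/p_y.
At p_x=6.6, p_y=11, I=82: x* = 0.625·82/6.6 = 7.7652.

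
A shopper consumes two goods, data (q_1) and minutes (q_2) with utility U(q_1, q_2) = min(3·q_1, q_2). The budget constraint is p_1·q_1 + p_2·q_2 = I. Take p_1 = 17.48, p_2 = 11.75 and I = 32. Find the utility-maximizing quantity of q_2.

With perfect complements, no substitution: consume in ratio q_1:q_2 = 1:3.
Budget: p_1·q_1 + p_2·3·q_1 = I, so (p_1 + 3·p_2)·q_1 = I.
Demand: q_1*(p_1,p_2,I) = I/(p_1 + 3·p_2), q_2* = 3·I/(p_1 + 3·p_2).
Here 17.48 + 3·11.75 = 52.73, giving q_2* = 1.8206.

q_2* = 1.8206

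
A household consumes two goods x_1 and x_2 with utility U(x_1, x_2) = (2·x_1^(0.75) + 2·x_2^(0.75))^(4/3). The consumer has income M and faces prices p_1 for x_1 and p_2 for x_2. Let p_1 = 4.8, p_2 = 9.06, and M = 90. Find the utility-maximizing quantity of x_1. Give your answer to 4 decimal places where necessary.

x_1* = 16.3227

MRS = MU_x_1/MU_x_2 = (x_2/x_1)^(0.25). Set equal to p_1/p_2.
Hence x_2/x_1 = (p_1/p_2)^(1/(0.25)), i.e. raised to the 4 power.
Substitute x_2 = (x_2/x_1)·x_1 into the budget: x_1* = M/(p_1 + p_2·(x_2/x_1)).
Numerically x_2/x_1 = 0.078787, so x_1* = 90/(4.8 + 9.06·0.078787) = 16.3227.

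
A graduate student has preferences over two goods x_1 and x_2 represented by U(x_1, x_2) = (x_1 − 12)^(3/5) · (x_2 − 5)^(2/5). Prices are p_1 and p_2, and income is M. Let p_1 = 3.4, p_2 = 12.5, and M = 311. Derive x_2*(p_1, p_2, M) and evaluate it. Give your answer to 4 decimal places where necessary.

Let x_1' = x_1−12, x_2' = x_2−5. MRS = (3/2)·x_2'/x_1' = p_1/p_2.
After buying the subsistence bundle (12, 5), a share 0.6 of the remaining income goes to x_1: x_1* = 12 + 0.6·(M − 12p_1 − 5p_2)/p_1.
Discretionary income = 311 − 12·3.4 − 5·12.5 = 207.7; x_2* = 5 + 0.4·207.7/12.5 = 11.6464.

x_2* = 11.6464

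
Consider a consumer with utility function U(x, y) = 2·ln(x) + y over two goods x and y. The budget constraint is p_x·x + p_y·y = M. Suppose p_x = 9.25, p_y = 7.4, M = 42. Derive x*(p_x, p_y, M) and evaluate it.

x* = 1.6

Set MRS = p_x/p_y: (2/x)/1 = p_x/p_y.
So x*(p_x,p_y) = 2·p_y/p_x, independent of income; and y* = (M − 2·p_y)/p_y.
At the given prices: x* = 2·7.4/9.25 = 1.6.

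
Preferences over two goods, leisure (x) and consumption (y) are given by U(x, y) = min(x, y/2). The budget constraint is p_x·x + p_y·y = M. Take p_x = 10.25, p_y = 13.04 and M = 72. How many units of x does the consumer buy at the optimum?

Demand: x*(p_x,p_y,M) = M/(p_x + 2·p_y), y* = 2·M/(p_x + 2·p_y).
Here 10.25 + 2·13.04 = 36.33, giving x* = 1.9818.

x* = 1.9818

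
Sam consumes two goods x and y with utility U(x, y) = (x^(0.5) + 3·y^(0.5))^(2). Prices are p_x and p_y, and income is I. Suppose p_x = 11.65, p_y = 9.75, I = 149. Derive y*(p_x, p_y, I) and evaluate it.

MRS = MU_x/MU_y = (1/3)·(y/x)^(0.5). Set equal to p_x/p_y.
Hence y/x = (3·p_x/p_y)^(1/(0.5)), i.e. raised to the 2 power.
Substitute y = (y/x)·x into the budget: x* = I/(p_x + p_y·(y/x)).
Numerically y/x = 12.849467, so x* = 149/(11.65 + 9.75·12.849467) = 1.0881 and y* = 12.849467·1.0881 = 13.9819.

y* = 13.9819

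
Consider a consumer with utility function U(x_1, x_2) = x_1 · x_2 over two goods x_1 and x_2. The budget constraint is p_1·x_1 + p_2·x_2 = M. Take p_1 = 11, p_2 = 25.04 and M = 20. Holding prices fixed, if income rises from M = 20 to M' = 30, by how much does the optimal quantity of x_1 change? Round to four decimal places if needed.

Δx_1* = 0.4545

Tangency: MRS = x_2/x_1 = p_1/p_2.
So p_2·x_2 = p_1·x_1; combined with the budget, a share 0.5 of income goes to x_1.
Demand: x_1*(p_1,p_2,M) = 0.5·M/p_1 and x_2* = 0.5·M/p_2.
At p_1=11, p_2=25.04, M=20: x_1* = 0.5·20/11 = 0.9091.
At M' = 30: x_1* = 1.3636. Change: 1.3636 − 0.9091 = 0.4545.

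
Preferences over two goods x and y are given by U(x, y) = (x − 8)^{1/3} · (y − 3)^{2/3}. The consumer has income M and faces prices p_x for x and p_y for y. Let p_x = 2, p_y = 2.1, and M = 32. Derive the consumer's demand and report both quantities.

x* = 9.6167, y* = 6.0794

Let x' = x−8, y' = y−3. MRS = (1/2)·y'/x' = p_x/p_y.
After buying the subsistence bundle (8, 3), a share 1/3 of the remaining income goes to x: x* = 8 + 1/3·(M − 8p_x − 3p_y)/p_x.
Discretionary income = 32 − 8·2 − 3·2.1 = 9.7; x* = 8 + 1/3·9.7/2 = 9.6167; y* = 3 + 2/3·9.7/2.1 = 6.0794.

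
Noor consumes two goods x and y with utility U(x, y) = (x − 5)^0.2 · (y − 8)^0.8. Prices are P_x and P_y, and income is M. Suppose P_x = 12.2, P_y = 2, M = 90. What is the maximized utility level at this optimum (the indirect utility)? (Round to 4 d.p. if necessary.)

V = 2.7449

This is Cobb-Douglas in (x−5, y−8): tangency gives 0.2·P_y·(y−8) = 0.8·P_x·(x−5).
Substituting into the budget: x* = 5 + 0.2·(M − 5·P_x − 8·P_y)/P_x, and y* = 8 + 0.8·(…)/P_y.
Discretionary income = 90 − 5·12.2 − 8·2 = 13; x* = 5 + 0.2·13/12.2 = 5.2131; y* = 8 + 0.8·13/2 = 13.2.
Utility at the optimum: U(5.2131, 13.2) = 2.7449.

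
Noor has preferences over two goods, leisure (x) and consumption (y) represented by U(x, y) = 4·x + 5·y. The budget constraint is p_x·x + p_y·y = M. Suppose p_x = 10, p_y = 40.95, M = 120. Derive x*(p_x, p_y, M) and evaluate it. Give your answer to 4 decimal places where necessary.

Perfect substitutes: compare marginal utility per dollar. 4/p_x vs 5/p_y → 0.4 vs 0.1221.
x gives more utility per dollar, so spend all income on x: x* = M/p_x, y* = 0.
Numerically: x* = 12, y* = 0.

x* = 12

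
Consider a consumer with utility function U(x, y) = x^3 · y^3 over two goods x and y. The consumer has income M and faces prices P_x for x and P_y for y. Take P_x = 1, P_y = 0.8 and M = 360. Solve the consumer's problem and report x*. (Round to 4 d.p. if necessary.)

Demand: x*(P_x,P_y,M) = 0.5·M/P_x and y* = 0.5·M/P_y.
At P_x=1, P_y=0.8, M=360: x* = 0.5·360/1 = 180.

x* = 180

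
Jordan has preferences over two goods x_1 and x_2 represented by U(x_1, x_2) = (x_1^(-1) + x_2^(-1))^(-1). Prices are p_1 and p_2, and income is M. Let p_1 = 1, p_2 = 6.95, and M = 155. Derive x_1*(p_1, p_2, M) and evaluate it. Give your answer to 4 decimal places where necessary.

MRS = MU_x_1/MU_x_2 = (x_2/x_1)^(2). Set equal to p_1/p_2.
Solve for the ratio: x_2/x_1 = [p_1/p_2]^(0.5).
With the ratio pinned down, the budget gives x_1* = M/(p_1 + p_2·(x_2/x_1)) and x_2* = (x_2/x_1)·x_1*.
Numerically x_2/x_1 = 0.379322, so x_1* = 155/(1 + 6.95·0.379322) = 42.6259.

x_1* = 42.6259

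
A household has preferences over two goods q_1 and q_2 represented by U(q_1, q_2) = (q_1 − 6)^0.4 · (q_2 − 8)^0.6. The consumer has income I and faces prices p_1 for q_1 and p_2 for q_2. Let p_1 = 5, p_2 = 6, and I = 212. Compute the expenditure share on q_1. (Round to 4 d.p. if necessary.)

Let q_1' = q_1−6, q_2' = q_2−8. MRS = (2/3)·q_2'/q_1' = p_1/p_2.
Substituting into the budget: q_1* = 6 + 0.4·(I − 6·p_1 − 8·p_2)/p_1, and q_2* = 8 + 0.6·(…)/p_2.
Discretionary income = 212 − 6·5 − 8·6 = 134; q_1* = 6 + 0.4·134/5 = 16.72; q_2* = 8 + 0.6·134/6 = 21.4.
Expenditure on q_1: 5·16.72 = 83.6; share = 0.3943.

share on q_1 = 0.3943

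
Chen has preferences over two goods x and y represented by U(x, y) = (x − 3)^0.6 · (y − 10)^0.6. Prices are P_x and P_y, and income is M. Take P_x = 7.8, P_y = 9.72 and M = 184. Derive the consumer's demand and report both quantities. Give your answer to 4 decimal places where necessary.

This is Cobb-Douglas in (x−3, y−10): tangency gives 0.6·P_y·(y−10) = 0.6·P_x·(x−3).
After buying the subsistence bundle (3, 10), a share 0.5 of the remaining income goes to x: x* = 3 + 0.5·(M − 3P_x − 10P_y)/P_x.
Discretionary income = 184 − 3·7.8 − 10·9.72 = 63.4; x* = 3 + 0.5·63.4/7.8 = 7.0641; y* = 10 + 0.5·63.4/9.72 = 13.2613.

x* = 7.0641, y* = 13.2613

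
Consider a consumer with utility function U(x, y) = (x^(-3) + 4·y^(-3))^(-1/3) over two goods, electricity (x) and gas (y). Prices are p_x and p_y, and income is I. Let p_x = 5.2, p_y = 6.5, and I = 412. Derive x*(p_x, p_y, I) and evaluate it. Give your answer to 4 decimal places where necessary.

From the CES first-order condition, (1/4)·(y/x)^(4) = p_x/p_y.
Hence y/x = (4·p_x/p_y)^(1/(4)), i.e. raised to the 0.25 power.
Substitute y = (y/x)·x into the budget: x* = I/(p_x + p_y·(y/x)).
Numerically y/x = 1.337481, so x* = 412/(5.2 + 6.5·1.337481) = 29.6539.

x* = 29.6539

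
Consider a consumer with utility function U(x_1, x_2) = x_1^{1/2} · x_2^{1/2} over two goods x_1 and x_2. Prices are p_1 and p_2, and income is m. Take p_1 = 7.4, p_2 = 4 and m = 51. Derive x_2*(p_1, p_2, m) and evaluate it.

x_2* = 6.375

Tangency: MRS = x_2/x_1 = p_1/p_2.
Rearranging, p_2·x_2 = p_1·x_1. Substituting into the budget gives p_1·x_1·(1 + 1) = m.
Demand: x_1*(p_1,p_2,m) = 0.5·m/p_1 and x_2* = 0.5·m/p_2.
At p_1=7.4, p_2=4, m=51: x_2* = 0.5·51/4 = 6.375.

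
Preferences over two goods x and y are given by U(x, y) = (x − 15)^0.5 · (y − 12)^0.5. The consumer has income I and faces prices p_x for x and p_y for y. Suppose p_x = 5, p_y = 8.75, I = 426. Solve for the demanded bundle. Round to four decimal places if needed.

x* = 39.6, y* = 26.0571

Substituting into the budget: x* = 15 + 0.5·(I − 15·p_x − 12·p_y)/p_x, and y* = 12 + 0.5·(…)/p_y.
Discretionary income = 426 − 15·5 − 12·8.75 = 246; x* = 15 + 0.5·246/5 = 39.6; y* = 12 + 0.5·246/8.75 = 26.0571.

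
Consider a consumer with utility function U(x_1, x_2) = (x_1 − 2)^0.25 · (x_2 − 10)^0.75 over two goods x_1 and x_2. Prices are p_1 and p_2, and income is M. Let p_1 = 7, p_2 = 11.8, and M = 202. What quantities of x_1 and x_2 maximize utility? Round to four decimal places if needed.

x_1* = 4.5, x_2* = 14.4492

Substituting into the budget: x_1* = 2 + 0.25·(M − 2·p_1 − 10·p_2)/p_1, and x_2* = 10 + 0.75·(…)/p_2.
Discretionary income = 202 − 2·7 − 10·11.8 = 70; x_1* = 2 + 0.25·70/7 = 4.5; x_2* = 10 + 0.75·70/11.8 = 14.4492.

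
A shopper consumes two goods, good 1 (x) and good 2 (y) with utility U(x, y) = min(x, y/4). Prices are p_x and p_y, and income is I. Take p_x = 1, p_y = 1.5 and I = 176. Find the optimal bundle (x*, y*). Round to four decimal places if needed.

With perfect complements, no substitution: consume in ratio x:y = 1:4.
Budget: p_x·x + p_y·4·x = I, so (p_x + 4·p_y)·x = I.
Demand: x*(p_x,p_y,I) = I/(p_x + 4·p_y), y* = 4·I/(p_x + 4·p_y).
Here 1 + 4·1.5 = 7, giving x* = 25.1429 and y* = 100.5714.

x* = 25.1429, y* = 100.5714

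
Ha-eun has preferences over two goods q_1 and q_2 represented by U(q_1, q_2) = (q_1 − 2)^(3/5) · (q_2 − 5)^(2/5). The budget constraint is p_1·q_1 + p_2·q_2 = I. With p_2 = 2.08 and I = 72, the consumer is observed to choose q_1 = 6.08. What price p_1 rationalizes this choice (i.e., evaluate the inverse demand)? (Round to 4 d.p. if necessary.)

MRS = (3/2)·(q_2−5)/(q_1−2). Tangency with p_1/p_2 gives q_2−5 = (2/3)·(p_1/p_2)·(q_1−2).
After buying the subsistence bundle (2, 5), a share 0.6 of the remaining income goes to q_1: q_1* = 2 + 0.6·(I − 2p_1 − 5p_2)/p_1.
Set q_1* = 6.08 in the demand function and solve for p_1: p_1 = 7.

p_1 = 7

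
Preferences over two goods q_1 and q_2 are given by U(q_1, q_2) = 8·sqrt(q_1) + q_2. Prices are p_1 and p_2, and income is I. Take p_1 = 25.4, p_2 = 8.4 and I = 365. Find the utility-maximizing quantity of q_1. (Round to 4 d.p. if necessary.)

q_1* = 1.7499

Thus q_1* = (4·p_2/p_1)² — independent of I — with the rest of income spent on q_2.
Plugging in: q_1* = (4·8.4/25.4)² = 1.7499.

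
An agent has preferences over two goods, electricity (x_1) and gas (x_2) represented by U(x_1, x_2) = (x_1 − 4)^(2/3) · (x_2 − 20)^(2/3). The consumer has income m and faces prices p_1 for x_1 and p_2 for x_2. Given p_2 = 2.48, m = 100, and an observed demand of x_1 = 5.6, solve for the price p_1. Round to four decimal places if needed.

MRS = (x_2−20)/(x_1−4). Tangency with p_1/p_2 gives x_2−20 = (p_1/p_2)·(x_1−4).
After buying the subsistence bundle (4, 20), a share 0.5 of the remaining income goes to x_1: x_1* = 4 + 0.5·(m − 4p_1 − 20p_2)/p_1.
Set x_1* = 5.6 in the demand function and solve for p_1: p_1 = 7.

p_1 = 7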